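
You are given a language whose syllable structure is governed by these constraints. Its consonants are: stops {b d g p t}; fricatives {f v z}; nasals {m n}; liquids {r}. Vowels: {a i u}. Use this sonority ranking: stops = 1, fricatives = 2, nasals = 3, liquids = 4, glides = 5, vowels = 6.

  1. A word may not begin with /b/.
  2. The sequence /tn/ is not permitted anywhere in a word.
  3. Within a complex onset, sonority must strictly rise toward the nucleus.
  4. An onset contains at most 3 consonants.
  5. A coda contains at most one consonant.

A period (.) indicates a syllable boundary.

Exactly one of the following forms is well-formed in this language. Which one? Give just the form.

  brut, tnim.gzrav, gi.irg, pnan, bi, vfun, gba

pnan

brut — violates constraint 1: word begins with /b/ → ill-formed
tnim.gzrav — violates constraint 2: contains banned sequence /tn/ → ill-formed
gi.irg — violates constraint 5: syllable 2 coda /rg/ has 2 consonants (> 1) → ill-formed
pnan — σ1 onset /pn/ (1→3 rises), coda /n/ ok → well-formed
bi — violates constraint 1: word begins with /b/ → ill-formed
vfun — violates constraint 3: syllable 1 onset /vf/: /v/ (fricative, 2) → /f/ (fricative, 2) does not rise → ill-formed
gba — violates constraint 3: syllable 1 onset /gb/: /g/ (stop, 1) → /b/ (stop, 1) does not rise → ill-formed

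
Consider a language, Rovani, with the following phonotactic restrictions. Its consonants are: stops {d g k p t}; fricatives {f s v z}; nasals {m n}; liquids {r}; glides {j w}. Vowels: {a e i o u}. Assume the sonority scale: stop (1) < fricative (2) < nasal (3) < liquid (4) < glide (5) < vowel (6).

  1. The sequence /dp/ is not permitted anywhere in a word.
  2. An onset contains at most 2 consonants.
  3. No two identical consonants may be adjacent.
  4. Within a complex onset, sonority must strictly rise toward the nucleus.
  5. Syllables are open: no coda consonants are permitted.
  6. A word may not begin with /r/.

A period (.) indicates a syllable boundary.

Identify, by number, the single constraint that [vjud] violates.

5

[vjud]: syllable 1 coda /d/ has 1 consonant (> 0).
This is a violation of constraint 5: "Syllables are open: no coda consonants are permitted."
The remaining constraints (1, 2, 3, 4, 6) are satisfied.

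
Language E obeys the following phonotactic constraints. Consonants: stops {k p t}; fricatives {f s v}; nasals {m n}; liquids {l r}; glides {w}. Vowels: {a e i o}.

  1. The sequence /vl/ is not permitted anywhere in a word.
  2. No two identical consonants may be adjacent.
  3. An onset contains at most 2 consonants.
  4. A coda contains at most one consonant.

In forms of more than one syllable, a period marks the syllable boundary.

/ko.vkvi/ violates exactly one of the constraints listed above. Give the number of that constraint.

/ko.vkvi/: syllable 2 onset /vkv/ has 3 consonants (> 2).
This is a violation of constraint 3: "An onset contains at most 2 consonants."
The remaining constraints (1, 2, 4) are satisfied.

3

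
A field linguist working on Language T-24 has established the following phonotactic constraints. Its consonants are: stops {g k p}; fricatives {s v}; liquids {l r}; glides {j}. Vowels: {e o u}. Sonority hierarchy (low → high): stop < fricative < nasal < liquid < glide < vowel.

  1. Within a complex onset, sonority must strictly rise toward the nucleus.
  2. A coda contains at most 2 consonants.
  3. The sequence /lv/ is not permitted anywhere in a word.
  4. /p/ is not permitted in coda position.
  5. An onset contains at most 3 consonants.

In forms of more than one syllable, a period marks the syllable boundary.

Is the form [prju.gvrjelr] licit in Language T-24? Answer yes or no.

no

[prju.gvrjelr] — violates constraint 5: syllable 2 onset /gvrj/ has 4 consonants (> 3) → illicit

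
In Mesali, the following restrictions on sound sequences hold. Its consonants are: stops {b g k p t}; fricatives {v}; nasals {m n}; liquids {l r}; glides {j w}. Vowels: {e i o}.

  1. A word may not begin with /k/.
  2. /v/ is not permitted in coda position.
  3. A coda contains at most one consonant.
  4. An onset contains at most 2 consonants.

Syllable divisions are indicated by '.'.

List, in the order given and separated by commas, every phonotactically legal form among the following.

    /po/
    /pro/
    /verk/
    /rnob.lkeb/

/po/ — σ1 onset /p/, coda /∅/ ok → phonotactically legal
/pro/ — σ1 onset /pr/ (2C), coda /∅/ ok → phonotactically legal
/verk/ — violates constraint 3: syllable 1 coda /rk/ has 2 consonants (> 1) → phonotactically illegal
/rnob.lkeb/ — σ1 onset /rn/ (2C), coda /b/ ok; σ2 onset /lk/ (2C), coda /b/ ok → phonotactically legal

/po/, /pro/, /rnob.lkeb/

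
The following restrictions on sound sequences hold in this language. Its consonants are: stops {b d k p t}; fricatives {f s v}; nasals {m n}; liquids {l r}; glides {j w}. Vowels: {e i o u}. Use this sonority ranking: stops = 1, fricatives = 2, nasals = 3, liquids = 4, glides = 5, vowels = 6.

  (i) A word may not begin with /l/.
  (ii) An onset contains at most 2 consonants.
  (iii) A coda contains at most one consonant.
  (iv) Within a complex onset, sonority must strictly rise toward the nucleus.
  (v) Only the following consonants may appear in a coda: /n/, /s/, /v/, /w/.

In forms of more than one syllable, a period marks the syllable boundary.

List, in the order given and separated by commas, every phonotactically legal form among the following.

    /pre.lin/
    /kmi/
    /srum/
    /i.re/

/pre.lin/, /kmi/, /i.re/

/pre.lin/ — σ1 onset /pr/ (1→4 rises), coda /∅/ ok; σ2 onset /l/, coda /n/ ok → phonotactically legal
/kmi/ — σ1 onset /km/ (1→3 rises), coda /∅/ ok → phonotactically legal
/srum/ — violates constraint (v): syllable 1 coda contains /m/, which is not a licensed coda consonant → phonotactically illegal
/i.re/ — σ1 onset /∅/, coda /∅/ ok; σ2 onset /r/, coda /∅/ ok → phonotactically legal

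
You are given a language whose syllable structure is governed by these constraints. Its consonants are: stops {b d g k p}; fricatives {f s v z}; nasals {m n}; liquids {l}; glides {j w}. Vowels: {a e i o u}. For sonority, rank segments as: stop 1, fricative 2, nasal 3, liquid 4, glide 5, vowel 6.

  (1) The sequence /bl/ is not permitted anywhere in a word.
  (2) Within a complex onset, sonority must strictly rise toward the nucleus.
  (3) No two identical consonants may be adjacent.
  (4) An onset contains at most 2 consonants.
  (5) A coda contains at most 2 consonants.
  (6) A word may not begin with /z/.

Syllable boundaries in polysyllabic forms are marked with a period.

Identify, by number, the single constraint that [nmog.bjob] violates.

[nmog.bjob]: syllable 1 onset /nm/: /n/ (nasal, 3) → /m/ (nasal, 3) does not rise.
This is a violation of constraint 2: "Within a complex onset, sonority must strictly rise toward the nucleus."
The remaining constraints (1, 3, 4, 5, 6) are satisfied.

2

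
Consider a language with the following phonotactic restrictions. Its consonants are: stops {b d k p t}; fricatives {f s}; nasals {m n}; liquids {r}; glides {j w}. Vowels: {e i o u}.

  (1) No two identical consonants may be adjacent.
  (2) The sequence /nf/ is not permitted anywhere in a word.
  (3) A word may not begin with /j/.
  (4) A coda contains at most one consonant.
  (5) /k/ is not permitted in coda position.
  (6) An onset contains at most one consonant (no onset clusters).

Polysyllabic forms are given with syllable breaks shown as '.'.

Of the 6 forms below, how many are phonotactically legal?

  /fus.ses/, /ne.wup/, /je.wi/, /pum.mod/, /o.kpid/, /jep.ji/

/fus.ses/ — violates constraint 1: adjacent identical consonants /ss/ → phonotactically illegal
/ne.wup/ — σ1 onset /n/, coda /∅/ ok; σ2 onset /w/, coda /p/ ok → phonotactically legal
/je.wi/ — violates constraint 3: word begins with /j/ → phonotactically illegal
/pum.mod/ — violates constraint 1: adjacent identical consonants /mm/ → phonotactically illegal
/o.kpid/ — violates constraint 6: syllable 2 onset /kp/ has 2 consonants (> 1) → phonotactically illegal
/jep.ji/ — violates constraint 3: word begins with /j/ → phonotactically illegal
Phonotactically legal: /ne.wup/ → 1.

1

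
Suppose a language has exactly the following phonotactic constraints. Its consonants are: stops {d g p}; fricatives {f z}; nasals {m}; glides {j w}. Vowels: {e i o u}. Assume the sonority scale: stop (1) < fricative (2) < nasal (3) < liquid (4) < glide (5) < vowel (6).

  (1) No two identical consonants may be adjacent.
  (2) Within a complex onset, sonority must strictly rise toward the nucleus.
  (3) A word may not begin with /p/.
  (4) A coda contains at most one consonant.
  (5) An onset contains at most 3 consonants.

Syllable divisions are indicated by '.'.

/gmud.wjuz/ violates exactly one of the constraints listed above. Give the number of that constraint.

/gmud.wjuz/: syllable 2 onset /wj/: /w/ (glide, 5) → /j/ (glide, 5) does not rise.
This is a violation of constraint 2: "Within a complex onset, sonority must strictly rise toward the nucleus."
The remaining constraints (1, 3, 4, 5) are satisfied.

2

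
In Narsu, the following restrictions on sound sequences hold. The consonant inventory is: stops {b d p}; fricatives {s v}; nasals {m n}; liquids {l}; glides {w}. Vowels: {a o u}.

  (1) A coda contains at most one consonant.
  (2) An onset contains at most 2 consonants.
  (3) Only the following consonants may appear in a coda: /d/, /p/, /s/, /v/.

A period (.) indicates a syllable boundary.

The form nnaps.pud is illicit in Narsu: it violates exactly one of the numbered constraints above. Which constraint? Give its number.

1

nnaps.pud: syllable 1 coda /ps/ has 2 consonants (> 1).
This is a violation of constraint 1: "A coda contains at most one consonant."
The remaining constraints (2, 3) are satisfied.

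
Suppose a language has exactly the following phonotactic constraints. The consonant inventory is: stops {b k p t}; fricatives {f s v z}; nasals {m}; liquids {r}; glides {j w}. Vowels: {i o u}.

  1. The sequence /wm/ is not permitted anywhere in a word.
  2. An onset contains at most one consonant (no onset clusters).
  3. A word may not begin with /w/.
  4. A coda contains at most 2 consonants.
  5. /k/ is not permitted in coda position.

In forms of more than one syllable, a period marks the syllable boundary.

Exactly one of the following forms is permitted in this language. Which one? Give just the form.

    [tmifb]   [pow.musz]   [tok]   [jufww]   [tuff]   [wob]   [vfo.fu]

[tuff]

[tmifb] — violates constraint 2: syllable 1 onset /tm/ has 2 consonants (> 1) → not permitted
[pow.musz] — violates constraint 1: contains banned sequence /wm/ → not permitted
[tok] — violates constraint 5: syllable 1 coda contains /k/ → not permitted
[jufww] — violates constraint 4: syllable 1 coda /fww/ has 3 consonants (> 2) → not permitted
[tuff] — σ1 onset /t/, coda /ff/ (2C) ok → permitted
[wob] — violates constraint 3: word begins with /w/ → not permitted
[vfo.fu] — violates constraint 2: syllable 1 onset /vf/ has 2 consonants (> 1) → not permitted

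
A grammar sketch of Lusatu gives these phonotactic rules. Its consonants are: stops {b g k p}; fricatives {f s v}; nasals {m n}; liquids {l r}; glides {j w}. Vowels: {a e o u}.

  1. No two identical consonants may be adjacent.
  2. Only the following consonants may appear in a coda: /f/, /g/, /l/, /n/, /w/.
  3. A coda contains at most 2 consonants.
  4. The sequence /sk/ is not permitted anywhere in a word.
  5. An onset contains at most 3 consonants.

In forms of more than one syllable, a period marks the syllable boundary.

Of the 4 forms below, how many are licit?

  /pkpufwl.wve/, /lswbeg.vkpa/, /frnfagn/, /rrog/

0

/pkpufwl.wve/ — violates constraint 3: syllable 1 coda /fwl/ has 3 consonants (> 2) → illicit
/lswbeg.vkpa/ — violates constraint 5: syllable 1 onset /lswb/ has 4 consonants (> 3) → illicit
/frnfagn/ — violates constraint 5: syllable 1 onset /frnf/ has 4 consonants (> 3) → illicit
/rrog/ — violates constraint 1: adjacent identical consonants /rr/ → illicit
No form is licit → 0.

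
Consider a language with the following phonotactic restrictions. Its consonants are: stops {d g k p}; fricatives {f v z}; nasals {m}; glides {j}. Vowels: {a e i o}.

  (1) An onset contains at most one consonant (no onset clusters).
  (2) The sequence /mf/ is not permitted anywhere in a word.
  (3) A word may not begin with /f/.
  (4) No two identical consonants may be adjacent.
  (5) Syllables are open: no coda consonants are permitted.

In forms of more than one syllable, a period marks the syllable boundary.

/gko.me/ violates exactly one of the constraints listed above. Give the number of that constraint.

/gko.me/: syllable 1 onset /gk/ has 2 consonants (> 1).
This is a violation of constraint 1: "An onset contains at most one consonant (no onset clusters)."
The remaining constraints (2, 3, 4, 5) are satisfied.

1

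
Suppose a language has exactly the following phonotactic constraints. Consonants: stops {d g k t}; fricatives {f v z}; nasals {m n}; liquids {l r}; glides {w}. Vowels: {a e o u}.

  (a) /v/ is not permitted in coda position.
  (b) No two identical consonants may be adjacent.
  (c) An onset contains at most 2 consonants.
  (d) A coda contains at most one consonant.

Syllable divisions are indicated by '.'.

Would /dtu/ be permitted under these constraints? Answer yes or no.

yes

/dtu/ — σ1 onset /dt/ (2C), coda /∅/ ok → permitted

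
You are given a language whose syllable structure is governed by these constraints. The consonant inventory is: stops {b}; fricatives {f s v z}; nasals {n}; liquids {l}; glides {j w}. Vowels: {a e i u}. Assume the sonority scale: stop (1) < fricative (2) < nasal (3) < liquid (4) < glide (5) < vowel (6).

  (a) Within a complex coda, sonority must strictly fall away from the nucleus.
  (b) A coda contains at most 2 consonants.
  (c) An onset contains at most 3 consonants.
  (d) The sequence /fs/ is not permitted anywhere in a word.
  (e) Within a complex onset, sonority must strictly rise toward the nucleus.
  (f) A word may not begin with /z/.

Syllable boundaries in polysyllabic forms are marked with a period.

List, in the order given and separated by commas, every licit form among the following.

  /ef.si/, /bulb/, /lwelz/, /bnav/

/bulb/, /lwelz/, /bnav/

/ef.si/ — violates constraint (d): contains banned sequence /fs/ → illicit
/bulb/ — σ1 onset /b/, coda /lb/ (4→1 falls) ok → licit
/lwelz/ — σ1 onset /lw/ (4→5 rises), coda /lz/ (4→2 falls) ok → licit
/bnav/ — σ1 onset /bn/ (1→3 rises), coda /v/ ok → licit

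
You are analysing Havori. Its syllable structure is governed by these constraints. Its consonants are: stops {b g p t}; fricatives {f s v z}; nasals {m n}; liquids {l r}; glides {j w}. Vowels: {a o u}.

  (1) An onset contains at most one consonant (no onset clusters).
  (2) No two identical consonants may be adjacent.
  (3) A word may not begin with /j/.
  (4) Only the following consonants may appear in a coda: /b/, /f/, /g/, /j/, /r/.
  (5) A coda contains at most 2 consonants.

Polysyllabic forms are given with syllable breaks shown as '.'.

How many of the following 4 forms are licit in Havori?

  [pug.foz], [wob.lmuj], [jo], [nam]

0

[pug.foz] — violates constraint 4: syllable 2 coda contains /z/, which is not a licensed coda consonant → illicit
[wob.lmuj] — violates constraint 1: syllable 2 onset /lm/ has 2 consonants (> 1) → illicit
[jo] — violates constraint 3: word begins with /j/ → illicit
[nam] — violates constraint 4: syllable 1 coda contains /m/, which is not a licensed coda consonant → illicit
No form is licit → 0.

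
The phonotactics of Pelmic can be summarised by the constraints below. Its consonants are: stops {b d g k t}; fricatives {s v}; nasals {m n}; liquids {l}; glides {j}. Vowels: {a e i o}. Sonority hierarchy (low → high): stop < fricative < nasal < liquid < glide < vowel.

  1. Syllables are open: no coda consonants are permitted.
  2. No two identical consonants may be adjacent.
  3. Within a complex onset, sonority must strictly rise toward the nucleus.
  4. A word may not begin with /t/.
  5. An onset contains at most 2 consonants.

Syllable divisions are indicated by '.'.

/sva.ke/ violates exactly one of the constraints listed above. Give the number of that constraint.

/sva.ke/: syllable 1 onset /sv/: /s/ (fricative, 2) → /v/ (fricative, 2) does not rise.
This is a violation of constraint 3: "Within a complex onset, sonority must strictly rise toward the nucleus."
The remaining constraints (1, 2, 4, 5) are satisfied.

3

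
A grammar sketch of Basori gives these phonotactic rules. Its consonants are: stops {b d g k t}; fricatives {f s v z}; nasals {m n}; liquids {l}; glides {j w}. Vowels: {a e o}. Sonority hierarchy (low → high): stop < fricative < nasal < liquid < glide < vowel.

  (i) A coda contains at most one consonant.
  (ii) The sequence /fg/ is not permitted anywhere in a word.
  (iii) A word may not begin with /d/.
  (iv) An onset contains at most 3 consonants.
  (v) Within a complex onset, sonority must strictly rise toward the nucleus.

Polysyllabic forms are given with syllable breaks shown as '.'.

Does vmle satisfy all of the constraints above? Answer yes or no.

yes

vmle — σ1 onset /vml/ (2→3→4 rises), coda /∅/ ok → permitted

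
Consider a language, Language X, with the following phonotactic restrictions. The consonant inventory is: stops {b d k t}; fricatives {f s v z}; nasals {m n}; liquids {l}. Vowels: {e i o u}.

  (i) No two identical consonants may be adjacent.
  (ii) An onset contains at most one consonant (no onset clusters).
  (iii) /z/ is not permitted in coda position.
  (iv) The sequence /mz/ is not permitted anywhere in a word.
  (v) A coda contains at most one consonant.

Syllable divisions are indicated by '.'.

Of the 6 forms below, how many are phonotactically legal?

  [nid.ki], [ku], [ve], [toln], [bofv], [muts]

3

[nid.ki] — σ1 onset /n/, coda /d/ ok; σ2 onset /k/, coda /∅/ ok → phonotactically legal
[ku] — σ1 onset /k/, coda /∅/ ok → phonotactically legal
[ve] — σ1 onset /v/, coda /∅/ ok → phonotactically legal
[toln] — violates constraint (v): syllable 1 coda /ln/ has 2 consonants (> 1) → phonotactically illegal
[bofv] — violates constraint (v): syllable 1 coda /fv/ has 2 consonants (> 1) → phonotactically illegal
[muts] — violates constraint (v): syllable 1 coda /ts/ has 2 consonants (> 1) → phonotactically illegal
Phonotactically legal: [nid.ki], [ku], [ve] → 3.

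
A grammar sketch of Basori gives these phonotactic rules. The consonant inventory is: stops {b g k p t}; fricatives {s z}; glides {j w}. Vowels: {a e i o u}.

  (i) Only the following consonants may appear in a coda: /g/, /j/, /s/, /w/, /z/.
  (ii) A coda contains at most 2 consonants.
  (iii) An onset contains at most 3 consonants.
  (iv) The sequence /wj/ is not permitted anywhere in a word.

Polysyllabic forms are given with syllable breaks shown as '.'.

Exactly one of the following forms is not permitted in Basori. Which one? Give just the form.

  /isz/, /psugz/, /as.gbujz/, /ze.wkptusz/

/isz/ — σ1 onset /∅/, coda /sz/ (2C) ok → permitted
/psugz/ — σ1 onset /ps/ (2C), coda /gz/ (2C) ok → permitted
/as.gbujz/ — σ1 onset /∅/, coda /s/ ok; σ2 onset /gb/ (2C), coda /jz/ (2C) ok → permitted
/ze.wkptusz/ — violates constraint (iii): syllable 2 onset /wkpt/ has 4 consonants (> 3) → not permitted

/ze.wkptusz/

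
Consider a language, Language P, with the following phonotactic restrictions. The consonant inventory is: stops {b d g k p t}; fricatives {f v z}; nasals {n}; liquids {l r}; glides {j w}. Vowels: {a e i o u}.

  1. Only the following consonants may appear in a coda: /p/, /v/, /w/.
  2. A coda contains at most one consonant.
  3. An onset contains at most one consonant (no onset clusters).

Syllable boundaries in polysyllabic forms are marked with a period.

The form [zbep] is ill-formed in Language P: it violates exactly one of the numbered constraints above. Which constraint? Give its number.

[zbep]: syllable 1 onset /zb/ has 2 consonants (> 1).
This is a violation of constraint 3: "An onset contains at most one consonant (no onset clusters)."
The remaining constraints (1, 2) are satisfied.

3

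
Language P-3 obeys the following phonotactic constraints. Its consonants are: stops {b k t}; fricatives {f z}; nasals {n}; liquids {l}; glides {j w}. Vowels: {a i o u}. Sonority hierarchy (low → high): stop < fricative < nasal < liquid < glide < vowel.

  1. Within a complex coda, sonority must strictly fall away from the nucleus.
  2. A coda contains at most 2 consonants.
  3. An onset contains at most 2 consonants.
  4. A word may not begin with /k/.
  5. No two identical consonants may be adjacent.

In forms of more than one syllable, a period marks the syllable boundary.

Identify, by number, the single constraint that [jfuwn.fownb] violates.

[jfuwn.fownb]: syllable 2 coda /wnb/ has 3 consonants (> 2).
This is a violation of constraint 2: "A coda contains at most 2 consonants."
The remaining constraints (1, 3, 4, 5) are satisfied.

2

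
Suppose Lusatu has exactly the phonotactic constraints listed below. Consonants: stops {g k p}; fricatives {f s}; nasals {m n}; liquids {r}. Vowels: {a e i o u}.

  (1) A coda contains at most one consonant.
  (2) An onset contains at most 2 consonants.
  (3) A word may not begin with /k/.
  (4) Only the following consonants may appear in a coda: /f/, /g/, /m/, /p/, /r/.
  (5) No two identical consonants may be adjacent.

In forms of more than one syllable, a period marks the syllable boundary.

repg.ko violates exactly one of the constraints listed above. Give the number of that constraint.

1

repg.ko: syllable 1 coda /pg/ has 2 consonants (> 1).
This is a violation of constraint 1: "A coda contains at most one consonant."
The remaining constraints (2, 3, 4, 5) are satisfied.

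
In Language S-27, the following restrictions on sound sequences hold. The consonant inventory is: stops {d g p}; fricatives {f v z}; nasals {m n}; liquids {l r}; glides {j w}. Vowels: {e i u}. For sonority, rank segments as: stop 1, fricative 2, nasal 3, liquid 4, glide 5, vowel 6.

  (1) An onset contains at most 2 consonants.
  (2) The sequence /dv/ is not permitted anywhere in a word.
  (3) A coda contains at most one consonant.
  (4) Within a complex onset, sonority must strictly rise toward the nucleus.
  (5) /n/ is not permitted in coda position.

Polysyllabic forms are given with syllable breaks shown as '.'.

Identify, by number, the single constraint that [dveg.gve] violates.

[dveg.gve]: contains banned sequence /dv/.
This is a violation of constraint 2: "The sequence /dv/ is not permitted anywhere in a word."
The remaining constraints (1, 3, 4, 5) are satisfied.

2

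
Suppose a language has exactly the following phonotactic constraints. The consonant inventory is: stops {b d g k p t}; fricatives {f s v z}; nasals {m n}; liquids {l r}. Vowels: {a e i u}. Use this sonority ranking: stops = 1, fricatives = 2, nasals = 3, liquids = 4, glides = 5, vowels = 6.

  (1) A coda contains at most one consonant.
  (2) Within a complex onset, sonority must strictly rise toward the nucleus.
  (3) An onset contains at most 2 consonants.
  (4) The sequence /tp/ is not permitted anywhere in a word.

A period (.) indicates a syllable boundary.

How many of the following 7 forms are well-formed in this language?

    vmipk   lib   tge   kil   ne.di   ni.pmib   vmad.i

5

vmipk — violates constraint 1: syllable 1 coda /pk/ has 2 consonants (> 1) → ill-formed
lib — σ1 onset /l/, coda /b/ ok → well-formed
tge — violates constraint 2: syllable 1 onset /tg/: /t/ (stop, 1) → /g/ (stop, 1) does not rise → ill-formed
kil — σ1 onset /k/, coda /l/ ok → well-formed
ne.di — σ1 onset /n/, coda /∅/ ok; σ2 onset /d/, coda /∅/ ok → well-formed
ni.pmib — σ1 onset /n/, coda /∅/ ok; σ2 onset /pm/ (1→3 rises), coda /b/ ok → well-formed
vmad.i — σ1 onset /vm/ (2→3 rises), coda /d/ ok; σ2 onset /∅/, coda /∅/ ok → well-formed
Well-formed: lib, kil, ne.di, ni.pmib, vmad.i → 5.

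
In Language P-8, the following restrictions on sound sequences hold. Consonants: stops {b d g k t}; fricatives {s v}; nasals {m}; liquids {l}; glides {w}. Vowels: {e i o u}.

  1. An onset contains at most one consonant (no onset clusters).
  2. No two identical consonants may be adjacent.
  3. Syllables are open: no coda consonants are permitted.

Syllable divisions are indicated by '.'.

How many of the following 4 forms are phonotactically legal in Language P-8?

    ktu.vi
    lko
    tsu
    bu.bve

ktu.vi — violates constraint 1: syllable 1 onset /kt/ has 2 consonants (> 1) → phonotactically illegal
lko — violates constraint 1: syllable 1 onset /lk/ has 2 consonants (> 1) → phonotactically illegal
tsu — violates constraint 1: syllable 1 onset /ts/ has 2 consonants (> 1) → phonotactically illegal
bu.bve — violates constraint 1: syllable 2 onset /bv/ has 2 consonants (> 1) → phonotactically illegal
No form is phonotactically legal → 0.

0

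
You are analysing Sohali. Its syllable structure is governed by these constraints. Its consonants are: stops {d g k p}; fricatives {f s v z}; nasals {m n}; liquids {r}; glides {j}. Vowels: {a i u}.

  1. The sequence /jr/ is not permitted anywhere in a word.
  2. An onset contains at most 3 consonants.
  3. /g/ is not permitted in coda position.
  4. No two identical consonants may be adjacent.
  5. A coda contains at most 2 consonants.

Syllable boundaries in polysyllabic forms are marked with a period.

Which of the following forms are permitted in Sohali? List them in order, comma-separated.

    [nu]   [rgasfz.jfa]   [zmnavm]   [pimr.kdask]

[nu] — σ1 onset /n/, coda /∅/ ok → permitted
[rgasfz.jfa] — violates constraint 5: syllable 1 coda /sfz/ has 3 consonants (> 2) → not permitted
[zmnavm] — σ1 onset /zmn/ (3C), coda /vm/ (2C) ok → permitted
[pimr.kdask] — σ1 onset /p/, coda /mr/ (2C) ok; σ2 onset /kd/ (2C), coda /sk/ (2C) ok → permitted

[nu], [zmnavm], [pimr.kdask]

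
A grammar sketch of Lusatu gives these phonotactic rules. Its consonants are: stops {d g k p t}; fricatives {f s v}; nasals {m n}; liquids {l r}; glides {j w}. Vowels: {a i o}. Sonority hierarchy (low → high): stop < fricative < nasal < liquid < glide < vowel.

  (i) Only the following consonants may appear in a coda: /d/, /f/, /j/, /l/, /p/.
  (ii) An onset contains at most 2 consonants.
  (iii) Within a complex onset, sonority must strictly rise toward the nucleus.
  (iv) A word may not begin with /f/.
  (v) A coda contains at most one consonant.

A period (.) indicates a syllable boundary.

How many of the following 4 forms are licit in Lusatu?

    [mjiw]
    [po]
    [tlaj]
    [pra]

3

[mjiw] — violates constraint (i): syllable 1 coda contains /w/, which is not a licensed coda consonant → illicit
[po] — σ1 onset /p/, coda /∅/ ok → licit
[tlaj] — σ1 onset /tl/ (1→4 rises), coda /j/ ok → licit
[pra] — σ1 onset /pr/ (1→4 rises), coda /∅/ ok → licit
Licit: [po], [tlaj], [pra] → 3.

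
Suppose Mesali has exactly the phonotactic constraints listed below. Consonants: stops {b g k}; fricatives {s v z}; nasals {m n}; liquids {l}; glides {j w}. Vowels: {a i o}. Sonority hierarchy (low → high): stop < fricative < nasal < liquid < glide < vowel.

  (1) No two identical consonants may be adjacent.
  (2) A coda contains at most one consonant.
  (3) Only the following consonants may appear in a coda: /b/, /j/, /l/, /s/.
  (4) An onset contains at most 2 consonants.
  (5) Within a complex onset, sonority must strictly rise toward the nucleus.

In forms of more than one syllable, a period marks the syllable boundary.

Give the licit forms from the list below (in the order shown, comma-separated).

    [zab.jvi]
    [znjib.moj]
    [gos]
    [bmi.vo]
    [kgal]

[gos], [bmi.vo]

[zab.jvi] — violates constraint 5: syllable 2 onset /jv/: /j/ (glide, 5) → /v/ (fricative, 2) does not rise → illicit
[znjib.moj] — violates constraint 4: syllable 1 onset /znj/ has 3 consonants (> 2) → illicit
[gos] — σ1 onset /g/, coda /s/ ok → licit
[bmi.vo] — σ1 onset /bm/ (1→3 rises), coda /∅/ ok; σ2 onset /v/, coda /∅/ ok → licit
[kgal] — violates constraint 5: syllable 1 onset /kg/: /k/ (stop, 1) → /g/ (stop, 1) does not rise → illicit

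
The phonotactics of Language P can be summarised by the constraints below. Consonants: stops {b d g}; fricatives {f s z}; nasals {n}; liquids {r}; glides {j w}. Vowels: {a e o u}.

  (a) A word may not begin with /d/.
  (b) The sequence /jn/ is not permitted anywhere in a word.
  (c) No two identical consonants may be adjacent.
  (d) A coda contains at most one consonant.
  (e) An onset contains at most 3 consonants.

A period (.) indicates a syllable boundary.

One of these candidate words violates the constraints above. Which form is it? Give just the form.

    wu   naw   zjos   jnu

wu — σ1 onset /w/, coda /∅/ ok → licit
naw — σ1 onset /n/, coda /w/ ok → licit
zjos — σ1 onset /zj/ (2C), coda /s/ ok → licit
jnu — violates constraint (b): contains banned sequence /jn/ → illicit

jnu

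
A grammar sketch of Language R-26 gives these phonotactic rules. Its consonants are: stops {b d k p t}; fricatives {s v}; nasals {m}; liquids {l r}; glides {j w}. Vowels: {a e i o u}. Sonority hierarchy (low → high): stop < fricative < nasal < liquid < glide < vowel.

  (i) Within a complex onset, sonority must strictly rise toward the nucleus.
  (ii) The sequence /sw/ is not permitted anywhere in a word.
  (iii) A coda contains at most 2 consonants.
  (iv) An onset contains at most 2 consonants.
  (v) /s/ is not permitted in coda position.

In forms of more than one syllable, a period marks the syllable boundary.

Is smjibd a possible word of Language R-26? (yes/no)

smjibd — violates constraint (iv): syllable 1 onset /smj/ has 3 consonants (> 2) → illicit

no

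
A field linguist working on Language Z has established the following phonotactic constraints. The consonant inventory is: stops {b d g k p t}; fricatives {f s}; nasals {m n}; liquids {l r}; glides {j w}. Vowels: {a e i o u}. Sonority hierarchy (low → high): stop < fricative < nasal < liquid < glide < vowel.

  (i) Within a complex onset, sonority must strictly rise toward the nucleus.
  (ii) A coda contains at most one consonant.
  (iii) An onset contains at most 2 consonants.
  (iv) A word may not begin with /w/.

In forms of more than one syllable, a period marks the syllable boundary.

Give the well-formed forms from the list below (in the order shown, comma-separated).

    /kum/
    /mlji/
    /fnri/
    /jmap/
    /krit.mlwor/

/kum/

/kum/ — σ1 onset /k/, coda /m/ ok → well-formed
/mlji/ — violates constraint (iii): syllable 1 onset /mlj/ has 3 consonants (> 2) → ill-formed
/fnri/ — violates constraint (iii): syllable 1 onset /fnr/ has 3 consonants (> 2) → ill-formed
/jmap/ — violates constraint (i): syllable 1 onset /jm/: /j/ (glide, 5) → /m/ (nasal, 3) does not rise → ill-formed
/krit.mlwor/ — violates constraint (iii): syllable 2 onset /mlw/ has 3 consonants (> 2) → ill-formed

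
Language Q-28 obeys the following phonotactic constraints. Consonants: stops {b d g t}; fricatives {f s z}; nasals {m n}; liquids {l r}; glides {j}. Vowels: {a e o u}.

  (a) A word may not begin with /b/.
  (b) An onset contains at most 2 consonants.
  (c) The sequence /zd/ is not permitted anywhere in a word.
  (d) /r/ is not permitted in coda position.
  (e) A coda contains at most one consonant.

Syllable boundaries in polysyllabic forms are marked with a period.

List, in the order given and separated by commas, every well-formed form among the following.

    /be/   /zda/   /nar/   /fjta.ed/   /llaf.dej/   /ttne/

/llaf.dej/

/be/ — violates constraint (a): word begins with /b/ → ill-formed
/zda/ — violates constraint (c): contains banned sequence /zd/ → ill-formed
/nar/ — violates constraint (d): syllable 1 coda contains /r/ → ill-formed
/fjta.ed/ — violates constraint (b): syllable 1 onset /fjt/ has 3 consonants (> 2) → ill-formed
/llaf.dej/ — σ1 onset /ll/ (2C), coda /f/ ok; σ2 onset /d/, coda /j/ ok → well-formed
/ttne/ — violates constraint (b): syllable 1 onset /ttn/ has 3 consonants (> 2) → ill-formed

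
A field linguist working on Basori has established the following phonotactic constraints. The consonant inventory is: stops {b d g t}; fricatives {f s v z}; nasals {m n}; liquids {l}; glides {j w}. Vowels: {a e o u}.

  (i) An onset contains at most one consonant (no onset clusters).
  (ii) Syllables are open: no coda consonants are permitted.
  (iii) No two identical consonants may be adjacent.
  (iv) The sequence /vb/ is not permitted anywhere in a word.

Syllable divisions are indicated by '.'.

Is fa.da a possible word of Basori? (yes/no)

fa.da — σ1 onset /f/, coda /∅/ ok; σ2 onset /d/, coda /∅/ ok → well-formed

yes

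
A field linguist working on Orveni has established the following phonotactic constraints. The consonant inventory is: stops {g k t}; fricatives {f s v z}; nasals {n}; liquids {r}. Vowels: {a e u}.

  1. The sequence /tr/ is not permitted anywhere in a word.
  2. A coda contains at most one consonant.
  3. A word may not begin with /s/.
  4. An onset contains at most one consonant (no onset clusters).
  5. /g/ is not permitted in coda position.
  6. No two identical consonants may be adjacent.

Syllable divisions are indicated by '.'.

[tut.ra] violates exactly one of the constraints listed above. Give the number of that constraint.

[tut.ra]: contains banned sequence /tr/.
This is a violation of constraint 1: "The sequence /tr/ is not permitted anywhere in a word."
The remaining constraints (2, 3, 4, 5, 6) are satisfied.

1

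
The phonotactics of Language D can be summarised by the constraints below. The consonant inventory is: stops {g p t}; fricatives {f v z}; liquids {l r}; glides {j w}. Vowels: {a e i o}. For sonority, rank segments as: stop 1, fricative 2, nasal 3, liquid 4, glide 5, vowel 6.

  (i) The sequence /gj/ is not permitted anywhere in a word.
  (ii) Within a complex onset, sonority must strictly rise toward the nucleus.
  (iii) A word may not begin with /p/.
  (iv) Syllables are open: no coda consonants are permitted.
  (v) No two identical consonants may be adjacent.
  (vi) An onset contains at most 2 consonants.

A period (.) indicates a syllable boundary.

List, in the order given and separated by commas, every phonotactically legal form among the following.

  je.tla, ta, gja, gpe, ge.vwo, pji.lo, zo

je.tla, ta, ge.vwo, zo

je.tla — σ1 onset /j/, coda /∅/ ok; σ2 onset /tl/ (1→4 rises), coda /∅/ ok → phonotactically legal
ta — σ1 onset /t/, coda /∅/ ok → phonotactically legal
gja — violates constraint (i): contains banned sequence /gj/ → phonotactically illegal
gpe — violates constraint (ii): syllable 1 onset /gp/: /g/ (stop, 1) → /p/ (stop, 1) does not rise → phonotactically illegal
ge.vwo — σ1 onset /g/, coda /∅/ ok; σ2 onset /vw/ (2→5 rises), coda /∅/ ok → phonotactically legal
pji.lo — violates constraint (iii): word begins with /p/ → phonotactically illegal
zo — σ1 onset /z/, coda /∅/ ok → phonotactically legal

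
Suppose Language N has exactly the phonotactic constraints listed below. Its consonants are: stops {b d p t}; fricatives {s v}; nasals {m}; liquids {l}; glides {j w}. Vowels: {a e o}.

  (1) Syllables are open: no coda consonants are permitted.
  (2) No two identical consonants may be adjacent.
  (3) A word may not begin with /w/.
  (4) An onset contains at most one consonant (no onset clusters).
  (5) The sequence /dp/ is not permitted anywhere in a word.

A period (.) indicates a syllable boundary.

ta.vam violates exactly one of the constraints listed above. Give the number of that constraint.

1

ta.vam: syllable 2 coda /m/ has 1 consonant (> 0).
This is a violation of constraint 1: "Syllables are open: no coda consonants are permitted."
The remaining constraints (2, 3, 4, 5) are satisfied.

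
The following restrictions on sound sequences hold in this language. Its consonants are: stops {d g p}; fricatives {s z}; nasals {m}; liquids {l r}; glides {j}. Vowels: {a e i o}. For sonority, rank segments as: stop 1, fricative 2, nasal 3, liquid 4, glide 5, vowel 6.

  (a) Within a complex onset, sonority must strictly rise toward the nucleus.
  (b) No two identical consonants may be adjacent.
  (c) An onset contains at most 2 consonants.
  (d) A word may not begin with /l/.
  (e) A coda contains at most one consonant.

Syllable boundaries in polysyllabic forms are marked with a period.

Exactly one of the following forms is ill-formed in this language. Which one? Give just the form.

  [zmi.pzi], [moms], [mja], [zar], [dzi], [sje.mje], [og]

[zmi.pzi] — σ1 onset /zm/ (2→3 rises), coda /∅/ ok; σ2 onset /pz/ (1→2 rises), coda /∅/ ok → well-formed
[moms] — violates constraint (e): syllable 1 coda /ms/ has 2 consonants (> 1) → ill-formed
[mja] — σ1 onset /mj/ (3→5 rises), coda /∅/ ok → well-formed
[zar] — σ1 onset /z/, coda /r/ ok → well-formed
[dzi] — σ1 onset /dz/ (1→2 rises), coda /∅/ ok → well-formed
[sje.mje] — σ1 onset /sj/ (2→5 rises), coda /∅/ ok; σ2 onset /mj/ (3→5 rises), coda /∅/ ok → well-formed
[og] — σ1 onset /∅/, coda /g/ ok → well-formed

[moms]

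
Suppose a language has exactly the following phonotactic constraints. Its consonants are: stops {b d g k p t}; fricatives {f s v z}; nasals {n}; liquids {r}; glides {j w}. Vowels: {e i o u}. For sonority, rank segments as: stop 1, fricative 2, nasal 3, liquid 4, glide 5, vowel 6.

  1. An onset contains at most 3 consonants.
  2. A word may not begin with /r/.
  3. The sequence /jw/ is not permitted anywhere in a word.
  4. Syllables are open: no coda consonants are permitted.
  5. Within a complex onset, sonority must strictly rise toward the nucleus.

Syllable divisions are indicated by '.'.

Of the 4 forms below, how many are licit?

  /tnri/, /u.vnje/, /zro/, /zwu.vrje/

/tnri/ — σ1 onset /tnr/ (1→3→4 rises), coda /∅/ ok → licit
/u.vnje/ — σ1 onset /∅/, coda /∅/ ok; σ2 onset /vnj/ (2→3→5 rises), coda /∅/ ok → licit
/zro/ — σ1 onset /zr/ (2→4 rises), coda /∅/ ok → licit
/zwu.vrje/ — σ1 onset /zw/ (2→5 rises), coda /∅/ ok; σ2 onset /vrj/ (2→4→5 rises), coda /∅/ ok → licit
Licit: /tnri/, /u.vnje/, /zro/, /zwu.vrje/ → 4.

4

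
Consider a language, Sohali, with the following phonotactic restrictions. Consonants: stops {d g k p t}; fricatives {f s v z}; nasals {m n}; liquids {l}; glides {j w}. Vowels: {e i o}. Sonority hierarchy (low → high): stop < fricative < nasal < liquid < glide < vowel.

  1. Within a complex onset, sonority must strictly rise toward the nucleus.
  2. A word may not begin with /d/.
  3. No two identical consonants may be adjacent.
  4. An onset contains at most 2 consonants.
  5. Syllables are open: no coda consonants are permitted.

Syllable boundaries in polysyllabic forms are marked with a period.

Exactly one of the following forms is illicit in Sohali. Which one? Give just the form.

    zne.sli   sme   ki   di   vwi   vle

zne.sli — σ1 onset /zn/ (2→3 rises), coda /∅/ ok; σ2 onset /sl/ (2→4 rises), coda /∅/ ok → licit
sme — σ1 onset /sm/ (2→3 rises), coda /∅/ ok → licit
ki — σ1 onset /k/, coda /∅/ ok → licit
di — violates constraint 2: word begins with /d/ → illicit
vwi — σ1 onset /vw/ (2→5 rises), coda /∅/ ok → licit
vle — σ1 onset /vl/ (2→4 rises), coda /∅/ ok → licit

di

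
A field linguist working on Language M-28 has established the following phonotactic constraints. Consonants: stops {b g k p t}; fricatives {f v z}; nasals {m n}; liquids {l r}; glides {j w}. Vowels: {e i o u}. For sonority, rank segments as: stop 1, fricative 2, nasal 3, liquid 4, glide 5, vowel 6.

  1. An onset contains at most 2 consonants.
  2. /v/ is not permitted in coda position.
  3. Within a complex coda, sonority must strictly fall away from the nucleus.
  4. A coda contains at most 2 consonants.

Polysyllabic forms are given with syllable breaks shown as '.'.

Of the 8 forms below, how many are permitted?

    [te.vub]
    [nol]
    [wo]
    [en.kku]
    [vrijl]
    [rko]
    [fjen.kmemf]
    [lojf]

8

[te.vub] — σ1 onset /t/, coda /∅/ ok; σ2 onset /v/, coda /b/ ok → permitted
[nol] — σ1 onset /n/, coda /l/ ok → permitted
[wo] — σ1 onset /w/, coda /∅/ ok → permitted
[en.kku] — σ1 onset /∅/, coda /n/ ok; σ2 onset /kk/ (2C), coda /∅/ ok → permitted
[vrijl] — σ1 onset /vr/ (2C), coda /jl/ (5→4 falls) ok → permitted
[rko] — σ1 onset /rk/ (2C), coda /∅/ ok → permitted
[fjen.kmemf] — σ1 onset /fj/ (2C), coda /n/ ok; σ2 onset /km/ (2C), coda /mf/ (3→2 falls) ok → permitted
[lojf] — σ1 onset /l/, coda /jf/ (5→2 falls) ok → permitted
Permitted: [te.vub], [nol], [wo], [en.kku], [vrijl], [rko], [fjen.kmemf], [lojf] → 8.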